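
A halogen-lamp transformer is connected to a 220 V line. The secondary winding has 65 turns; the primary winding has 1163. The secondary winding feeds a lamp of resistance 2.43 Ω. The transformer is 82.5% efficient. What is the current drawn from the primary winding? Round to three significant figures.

V_s = 220 × 65/1163 = 12.296 V.
I_s = V_s/R = 12.296/2.43 = 5.0600 A.
P_out = V_s I_s = 12.296 × 5.0600 = 62.217 W.
P_in = P_out/η = 62.217/0.825 = 75.414 W.
I_p = P_in/V_p = 75.414/220 = 0.343 A.

I_p ≈ 0.343 A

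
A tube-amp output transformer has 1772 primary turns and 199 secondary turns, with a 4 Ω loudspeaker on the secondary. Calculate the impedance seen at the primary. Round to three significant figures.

Z_p = (N_p/N_s)² × Z_s = (1772/199)² × 4 = 317 Ω.

Z_p ≈ 317 Ω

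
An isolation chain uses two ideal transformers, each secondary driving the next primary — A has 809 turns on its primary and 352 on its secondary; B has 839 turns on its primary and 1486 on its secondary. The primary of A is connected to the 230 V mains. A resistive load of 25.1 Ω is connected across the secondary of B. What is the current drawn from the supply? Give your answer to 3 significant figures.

I_supply ≈ 5.44 A

Secondary of A: V = 230.00 × 352/809 = 100.07 V.
Secondary of B: V = 100.07 × 1486/839 = 177.25 V.
I_load = 177.25/25.1 = 7.0616 A, so P_out = 177.25 × 7.0616 = 1251.7 W.
All ideal ⇒ P_in = P_out, so I_supply = 1251.7/230 = 5.44 A.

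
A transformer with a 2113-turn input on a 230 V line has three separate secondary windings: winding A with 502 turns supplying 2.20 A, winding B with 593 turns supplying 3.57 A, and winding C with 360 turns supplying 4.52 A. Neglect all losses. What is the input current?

V_A = 230 × 502/2113 = 54.643 V; V_B = 230 × 593/2113 = 64.548 V; V_C = 230 × 360/2113 = 39.186 V.
P_out = V_A I_A + V_B I_B + V_C I_C = 54.643×2.20 + 64.548×3.57 + 39.186×4.52 = 120.21 + 230.44 + 177.12 = 527.77 W.
Ideal ⇒ P_in = P_out, so I_in = P_out/V_in = 527.77/230 = 2.29 A.

I_in ≈ 2.29 A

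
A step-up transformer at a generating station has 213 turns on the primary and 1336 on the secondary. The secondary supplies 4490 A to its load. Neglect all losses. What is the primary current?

For an ideal transformer I_p/I_s = N_s/N_p, so I_p = 4490 × 1336/213 = 28200 A.

I_p ≈ 28200 A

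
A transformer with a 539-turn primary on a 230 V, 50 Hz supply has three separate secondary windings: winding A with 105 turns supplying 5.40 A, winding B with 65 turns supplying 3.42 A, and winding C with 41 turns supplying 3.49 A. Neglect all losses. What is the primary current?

I_p ≈ 1.73 A

V_A = 230 × 105/539 = 44.805 V; V_B = 230 × 65/539 = 27.737 V; V_C = 230 × 41/539 = 17.495 V.
P_out = V_A I_A + V_B I_B + V_C I_C = 44.805×5.40 + 27.737×3.42 + 17.495×3.49 = 241.95 + 94.859 + 61.059 = 397.87 W.
Ideal ⇒ P_in = P_out, so I_p = P_out/V_p = 397.87/230 = 1.73 A.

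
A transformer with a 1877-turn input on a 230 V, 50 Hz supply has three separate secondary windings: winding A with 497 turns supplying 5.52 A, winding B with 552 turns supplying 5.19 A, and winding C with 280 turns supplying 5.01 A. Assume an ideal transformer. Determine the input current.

V_A = 230 × 497/1877 = 60.900 V; V_B = 230 × 552/1877 = 67.640 V; V_C = 230 × 280/1877 = 34.310 V.
P_out = V_A I_A + V_B I_B + V_C I_C = 60.900×5.52 + 67.640×5.19 + 34.310×5.01 = 336.17 + 351.05 + 171.89 = 859.11 W.
Ideal ⇒ P_in = P_out, so I_in = P_out/V_in = 859.11/230 = 3.74 A.

I_in ≈ 3.74 A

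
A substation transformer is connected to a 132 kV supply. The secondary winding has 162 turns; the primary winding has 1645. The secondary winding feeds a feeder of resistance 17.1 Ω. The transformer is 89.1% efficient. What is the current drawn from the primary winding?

I_p ≈ 84.0 A

V_s = 132000 × 162/1645 = 12999 V.
I_s = V_s/R = 12999/17.1 = 760.20 A.
P_out = V_s I_s = 12999 × 760.20 = 9.8821×10^6 W.
P_in = P_out/η = 9.8821×10^6/0.891 = 1.1091×10^7 W.
I_p = P_in/V_p = 1.1091×10^7/132000 = 84.0 A.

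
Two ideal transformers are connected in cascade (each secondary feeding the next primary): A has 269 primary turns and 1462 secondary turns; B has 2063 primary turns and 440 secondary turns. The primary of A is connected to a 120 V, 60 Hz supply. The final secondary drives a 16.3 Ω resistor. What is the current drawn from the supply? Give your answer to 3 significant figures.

Secondary of A: V = 120.00 × 1462/269 = 652.19 V.
Secondary of B: V = 652.19 × 440/2063 = 139.10 V.
I_load = 139.10/16.3 = 8.5338 A, so P_out = 139.10 × 8.5338 = 1187.1 W.
All ideal ⇒ P_in = P_out, so I_supply = 1187.1/120 = 9.89 A.

I_supply ≈ 9.89 A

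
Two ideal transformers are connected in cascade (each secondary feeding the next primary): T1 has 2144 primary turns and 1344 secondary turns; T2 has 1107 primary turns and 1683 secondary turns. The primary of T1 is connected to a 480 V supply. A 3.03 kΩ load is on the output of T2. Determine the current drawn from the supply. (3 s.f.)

I_supply ≈ 0.144 A

Secondary of T1: V = 480.00 × 1344/2144 = 300.90 V.
Secondary of T2: V = 300.90 × 1683/1107 = 457.46 V.
I_load = 457.46/3030 = 0.15098 A, so P_out = 457.46 × 0.15098 = 69.066 W.
All ideal ⇒ P_in = P_out, so I_supply = 69.066/480 = 0.144 A.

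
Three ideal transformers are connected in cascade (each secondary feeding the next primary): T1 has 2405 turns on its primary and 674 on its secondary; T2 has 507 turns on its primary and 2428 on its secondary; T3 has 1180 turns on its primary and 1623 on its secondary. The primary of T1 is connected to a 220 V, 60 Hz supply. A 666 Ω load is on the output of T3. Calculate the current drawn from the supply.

After T1: V = 220.00 × 674/2405 = 61.655 V.
After T2: V = 61.655 × 2428/507 = 295.26 V.
After T3: V = 295.26 × 1623/1180 = 406.11 V.
I_load = 406.11/666 = 0.60978 A, so P_out = 406.11 × 0.60978 = 247.64 W.
All ideal ⇒ P_in = P_out, so I_supply = 247.64/220 = 1.13 A.

I_supply ≈ 1.13 A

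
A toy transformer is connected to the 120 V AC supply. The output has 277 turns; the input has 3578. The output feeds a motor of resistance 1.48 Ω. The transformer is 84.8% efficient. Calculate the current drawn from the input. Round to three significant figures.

I_in ≈ 0.573 A

V_out = 120 × 277/3578 = 9.2901 V.
I_out = V_out/R = 9.2901/1.48 = 6.2771 A.
P_out = V_out I_out = 9.2901 × 6.2771 = 58.315 W.
P_in = P_out/η = 58.315/0.848 = 68.768 W.
I_in = P_in/V_in = 68.768/120 = 0.573 A.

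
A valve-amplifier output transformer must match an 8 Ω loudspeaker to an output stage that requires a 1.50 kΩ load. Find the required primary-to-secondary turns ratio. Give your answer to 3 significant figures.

Z_p/Z_s = (N_p/N_s)², so N_p/N_s = √(1500/8) = √188 = 13.7.

N_p/N_s ≈ 13.7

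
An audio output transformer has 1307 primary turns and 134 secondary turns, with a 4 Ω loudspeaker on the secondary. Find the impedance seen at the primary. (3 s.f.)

Z_p = (N_p/N_s)² × Z_s = (1307/134)² × 4 = 381 Ω.

Z_p ≈ 381 Ω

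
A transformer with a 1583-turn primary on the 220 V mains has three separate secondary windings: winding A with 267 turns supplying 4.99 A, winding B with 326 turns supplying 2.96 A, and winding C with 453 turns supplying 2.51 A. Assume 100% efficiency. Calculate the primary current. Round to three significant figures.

V_A = 220 × 267/1583 = 37.107 V; V_B = 220 × 326/1583 = 45.306 V; V_C = 220 × 453/1583 = 62.956 V.
P_out = V_A I_A + V_B I_B + V_C I_C = 37.107×4.99 + 45.306×2.96 + 62.956×2.51 = 185.16 + 134.11 + 158.02 = 477.29 W.
Ideal ⇒ P_in = P_out, so I_p = P_out/V_p = 477.29/220 = 2.17 A.

I_p ≈ 2.17 A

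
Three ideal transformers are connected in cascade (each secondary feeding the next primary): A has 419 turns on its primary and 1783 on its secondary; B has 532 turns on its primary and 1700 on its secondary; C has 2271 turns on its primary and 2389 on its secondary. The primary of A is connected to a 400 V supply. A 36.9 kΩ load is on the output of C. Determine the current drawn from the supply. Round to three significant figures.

Secondary of A: V = 400.00 × 1783/419 = 1702.1 V.
Secondary of B: V = 1702.1 × 1700/532 = 5439.2 V.
Secondary of C: V = 5439.2 × 2389/2271 = 5721.8 V.
I_load = 5721.8/36900 = 0.15506 A, so P_out = 5721.8 × 0.15506 = 887.24 W.
All ideal ⇒ P_in = P_out, so I_supply = 887.24/400 = 2.22 A.

I_supply ≈ 2.22 A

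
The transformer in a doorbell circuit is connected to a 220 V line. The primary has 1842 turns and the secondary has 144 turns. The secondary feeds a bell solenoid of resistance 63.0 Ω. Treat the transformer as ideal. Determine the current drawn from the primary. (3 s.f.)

I_p ≈ 0.0213 A

V_s = V_p × N_s/N_p = 220 × 144/1842 = 17.199 V.
I_s = V_s/R = 17.199/63.0 = 0.27300 A.
For an ideal transformer I_p N_p = I_s N_s, so I_p = 0.27300 × 144/1842 = 0.0213 A.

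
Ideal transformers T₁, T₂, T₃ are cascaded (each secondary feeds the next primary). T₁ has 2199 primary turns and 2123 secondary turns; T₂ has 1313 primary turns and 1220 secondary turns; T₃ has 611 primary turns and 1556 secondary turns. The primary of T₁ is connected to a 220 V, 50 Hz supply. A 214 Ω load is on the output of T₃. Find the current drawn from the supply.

I_supply ≈ 5.37 A

After T₁: V = 220.00 × 2123/2199 = 212.40 V.
After T₂: V = 212.40 × 1220/1313 = 197.35 V.
After T₃: V = 197.35 × 1556/611 = 502.59 V.
I_load = 502.59/214 = 2.3485 A, so P_out = 502.59 × 2.3485 = 1180.3 W.
All ideal ⇒ P_in = P_out, so I_supply = 1180.3/220 = 5.37 A.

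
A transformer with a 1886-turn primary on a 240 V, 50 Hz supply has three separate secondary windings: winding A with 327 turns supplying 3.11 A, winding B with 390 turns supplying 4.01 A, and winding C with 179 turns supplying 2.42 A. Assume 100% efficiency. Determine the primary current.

V_A = 240 × 327/1886 = 41.612 V; V_B = 240 × 390/1886 = 49.629 V; V_C = 240 × 179/1886 = 22.778 V.
P_out = V_A I_A + V_B I_B + V_C I_C = 41.612×3.11 + 49.629×4.01 + 22.778×2.42 = 129.41 + 199.01 + 55.124 = 383.55 W.
Ideal ⇒ P_in = P_out, so I_p = P_out/V_p = 383.55/240 = 1.60 A.

I_p ≈ 1.60 A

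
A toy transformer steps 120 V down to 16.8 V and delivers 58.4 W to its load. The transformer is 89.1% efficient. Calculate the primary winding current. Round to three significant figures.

I_p ≈ 0.546 A

P_in = P_out/η = 58.4/0.891 = 65.544 W.
I_p = P_in/V_p = 65.544/120 = 0.546 A.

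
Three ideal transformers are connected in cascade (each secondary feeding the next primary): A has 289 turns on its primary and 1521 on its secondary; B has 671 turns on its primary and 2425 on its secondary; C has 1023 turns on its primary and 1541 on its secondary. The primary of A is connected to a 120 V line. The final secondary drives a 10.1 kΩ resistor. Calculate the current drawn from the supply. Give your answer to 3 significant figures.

I_supply ≈ 9.75 A

Secondary of A: V = 120.00 × 1521/289 = 631.56 V.
Secondary of B: V = 631.56 × 2425/671 = 2282.5 V.
Secondary of C: V = 2282.5 × 1541/1023 = 3438.2 V.
I_load = 3438.2/10100 = 0.34041 A, so P_out = 3438.2 × 0.34041 = 1170.4 W.
All ideal ⇒ P_in = P_out, so I_supply = 1170.4/120 = 9.75 A.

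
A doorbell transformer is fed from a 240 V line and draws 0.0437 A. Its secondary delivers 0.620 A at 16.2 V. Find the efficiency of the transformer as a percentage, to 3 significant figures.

η ≈ 95.8%

P_in = 240 × 0.0437 = 10.4880 W.
P_out = 16.2 × 0.620 = 10.0440 W.
η = P_out/P_in = 10.0440/10.4880 = 0.958.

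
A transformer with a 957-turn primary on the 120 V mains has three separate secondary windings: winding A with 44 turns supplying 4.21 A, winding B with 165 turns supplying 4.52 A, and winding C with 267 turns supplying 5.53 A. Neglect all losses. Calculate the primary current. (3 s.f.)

I_p ≈ 2.52 A

V_A = 120 × 44/957 = 5.5172 V; V_B = 120 × 165/957 = 20.690 V; V_C = 120 × 267/957 = 33.480 V.
P_out = V_A I_A + V_B I_B + V_C I_C = 5.5172×4.21 + 20.690×4.52 + 33.480×5.53 = 23.228 + 93.517 + 185.14 = 301.89 W.
Ideal ⇒ P_in = P_out, so I_p = P_out/V_p = 301.89/120 = 2.52 A.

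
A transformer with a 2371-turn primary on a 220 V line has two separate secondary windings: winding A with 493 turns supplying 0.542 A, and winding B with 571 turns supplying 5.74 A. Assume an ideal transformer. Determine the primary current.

V_A = 220 × 493/2371 = 45.744 V; V_B = 220 × 571/2371 = 52.982 V.
P_out = V_A I_A + V_B I_B = 45.744×0.542 + 52.982×5.74 = 24.793 + 304.12 = 328.91 W.
Ideal ⇒ P_in = P_out, so I_p = P_out/V_p = 328.91/220 = 1.50 A.

I_p ≈ 1.50 A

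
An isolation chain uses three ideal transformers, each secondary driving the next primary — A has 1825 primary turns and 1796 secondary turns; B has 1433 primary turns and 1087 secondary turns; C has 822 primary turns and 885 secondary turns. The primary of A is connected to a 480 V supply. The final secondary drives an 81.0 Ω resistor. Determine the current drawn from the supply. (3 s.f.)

After A: V = 480.00 × 1796/1825 = 472.37 V.
After B: V = 472.37 × 1087/1433 = 358.32 V.
After C: V = 358.32 × 885/822 = 385.78 V.
I_load = 385.78/81.0 = 4.7627 A, so P_out = 385.78 × 4.7627 = 1837.4 W.
All ideal ⇒ P_in = P_out, so I_supply = 1837.4/480 = 3.83 A.

I_supply ≈ 3.83 A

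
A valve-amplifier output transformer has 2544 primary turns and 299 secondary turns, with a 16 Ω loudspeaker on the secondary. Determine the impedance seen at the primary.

Z_p = (N_p/N_s)² × Z_s = (2544/299)² × 16 = 1160 Ω.

Z_p ≈ 1160 Ω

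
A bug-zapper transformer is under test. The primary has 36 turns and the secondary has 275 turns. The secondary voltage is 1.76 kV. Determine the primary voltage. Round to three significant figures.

V_p ≈ 230 V

V_p/V_s = N_p/N_s, so V_p = 1760 × 36/275 = 230 V.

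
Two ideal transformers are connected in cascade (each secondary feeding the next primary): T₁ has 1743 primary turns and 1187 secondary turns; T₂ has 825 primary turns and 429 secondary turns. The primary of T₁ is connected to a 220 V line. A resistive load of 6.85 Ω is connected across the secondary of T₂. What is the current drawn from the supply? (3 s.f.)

Secondary of T₁: V = 220.00 × 1187/1743 = 149.82 V.
Secondary of T₂: V = 149.82 × 429/825 = 77.908 V.
I_load = 77.908/6.85 = 11.373 A, so P_out = 77.908 × 11.373 = 886.07 W.
All ideal ⇒ P_in = P_out, so I_supply = 886.07/220 = 4.03 A.

I_supply ≈ 4.03 A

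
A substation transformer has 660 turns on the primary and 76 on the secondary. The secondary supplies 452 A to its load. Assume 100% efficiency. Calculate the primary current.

For an ideal transformer I_p/I_s = N_s/N_p, so I_p = 452 × 76/660 = 52.0 A.

I_p ≈ 52.0 A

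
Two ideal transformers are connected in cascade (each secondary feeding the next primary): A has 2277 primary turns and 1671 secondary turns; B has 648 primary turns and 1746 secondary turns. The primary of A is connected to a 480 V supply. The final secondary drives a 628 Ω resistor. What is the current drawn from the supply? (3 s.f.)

After A: V = 480.00 × 1671/2277 = 352.25 V.
After B: V = 352.25 × 1746/648 = 949.13 V.
I_load = 949.13/628 = 1.5113 A, so P_out = 949.13 × 1.5113 = 1434.5 W.
All ideal ⇒ P_in = P_out, so I_supply = 1434.5/480 = 2.99 A.

I_supply ≈ 2.99 A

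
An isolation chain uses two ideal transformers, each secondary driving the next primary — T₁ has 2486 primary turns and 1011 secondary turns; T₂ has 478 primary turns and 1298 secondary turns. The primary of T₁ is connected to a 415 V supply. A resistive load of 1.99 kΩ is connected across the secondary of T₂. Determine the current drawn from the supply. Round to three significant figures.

I_supply ≈ 0.254 A

After T₁: V = 415.00 × 1011/2486 = 168.77 V.
After T₂: V = 168.77 × 1298/478 = 458.29 V.
I_load = 458.29/1990 = 0.23030 A, so P_out = 458.29 × 0.23030 = 105.54 W.
All ideal ⇒ P_in = P_out, so I_supply = 105.54/415 = 0.254 A.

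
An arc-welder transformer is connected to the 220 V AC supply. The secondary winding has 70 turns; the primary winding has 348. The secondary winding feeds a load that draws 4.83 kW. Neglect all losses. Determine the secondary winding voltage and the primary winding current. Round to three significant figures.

V_s = V_p × N_s/N_p = 220 × 70/348 = 44.253 V.
I_s = P/V_s = 4830/44.253 = 109.15 A.
I_p = I_s × N_s/N_p = 109.15 × 70/348 = 22.0 A.

V_s ≈ 44.3 V, I_p ≈ 22.0 A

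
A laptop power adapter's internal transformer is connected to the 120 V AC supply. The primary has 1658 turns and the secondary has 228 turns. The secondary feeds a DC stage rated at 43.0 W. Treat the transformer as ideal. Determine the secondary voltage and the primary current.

V_s = V_p × N_s/N_p = 120 × 228/1658 = 16.502 V.
I_s = P/V_s = 43.0/16.502 = 2.6058 A.
I_p = I_s × N_s/N_p = 2.6058 × 228/1658 = 0.358 A.

V_s ≈ 16.5 V, I_p ≈ 0.358 A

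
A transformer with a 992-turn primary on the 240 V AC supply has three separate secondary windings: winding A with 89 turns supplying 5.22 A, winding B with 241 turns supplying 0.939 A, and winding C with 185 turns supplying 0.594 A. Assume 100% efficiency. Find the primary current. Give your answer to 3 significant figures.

I_p ≈ 0.807 A

V_A = 240 × 89/992 = 21.532 V; V_B = 240 × 241/992 = 58.306 V; V_C = 240 × 185/992 = 44.758 V.
P_out = V_A I_A + V_B I_B + V_C I_C = 21.532×5.22 + 58.306×0.939 + 44.758×0.594 = 112.40 + 54.750 + 26.586 = 193.73 W.
Ideal ⇒ P_in = P_out, so I_p = P_out/V_p = 193.73/240 = 0.807 A.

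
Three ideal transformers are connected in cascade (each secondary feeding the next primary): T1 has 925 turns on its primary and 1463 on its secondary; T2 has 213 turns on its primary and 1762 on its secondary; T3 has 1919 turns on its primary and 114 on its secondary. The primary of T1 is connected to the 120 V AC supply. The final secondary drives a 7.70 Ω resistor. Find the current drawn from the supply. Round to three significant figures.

Secondary of T1: V = 120.00 × 1463/925 = 189.79 V.
Secondary of T2: V = 189.79 × 1762/213 = 1570.0 V.
Secondary of T3: V = 1570.0 × 114/1919 = 93.270 V.
I_load = 93.270/7.70 = 12.113 A, so P_out = 93.270 × 12.113 = 1129.8 W.
All ideal ⇒ P_in = P_out, so I_supply = 1129.8/120 = 9.41 A.

I_supply ≈ 9.41 A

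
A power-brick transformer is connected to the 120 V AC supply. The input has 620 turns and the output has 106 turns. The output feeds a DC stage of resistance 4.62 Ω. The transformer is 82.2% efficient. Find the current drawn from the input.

V_out = 120 × 106/620 = 20.516 V.
I_out = V_out/R = 20.516/4.62 = 4.4407 A.
P_out = V_out I_out = 20.516 × 4.4407 = 91.106 W.
P_in = P_out/η = 91.106/0.822 = 110.84 W.
I_in = P_in/V_in = 110.84/120 = 0.924 A.

I_in ≈ 0.924 A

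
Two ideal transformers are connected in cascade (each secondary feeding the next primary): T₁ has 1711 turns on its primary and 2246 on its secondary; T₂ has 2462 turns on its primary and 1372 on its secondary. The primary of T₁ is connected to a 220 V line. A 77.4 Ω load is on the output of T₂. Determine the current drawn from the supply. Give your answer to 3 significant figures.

After T₁: V = 220.00 × 2246/1711 = 288.79 V.
After T₂: V = 288.79 × 1372/2462 = 160.93 V.
I_load = 160.93/77.4 = 2.0793 A, so P_out = 160.93 × 2.0793 = 334.62 W.
All ideal ⇒ P_in = P_out, so I_supply = 334.62/220 = 1.52 A.

I_supply ≈ 1.52 A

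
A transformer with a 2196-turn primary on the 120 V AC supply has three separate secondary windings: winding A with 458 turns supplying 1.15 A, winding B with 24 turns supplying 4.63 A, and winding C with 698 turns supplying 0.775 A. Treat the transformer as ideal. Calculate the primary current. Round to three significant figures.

V_A = 120 × 458/2196 = 25.027 V; V_B = 120 × 24/2196 = 1.3115 V; V_C = 120 × 698/2196 = 38.142 V.
P_out = V_A I_A + V_B I_B + V_C I_C = 25.027×1.15 + 1.3115×4.63 + 38.142×0.775 = 28.781 + 6.0721 + 29.560 = 64.414 W.
Ideal ⇒ P_in = P_out, so I_p = P_out/V_p = 64.414/120 = 0.537 A.

I_p ≈ 0.537 A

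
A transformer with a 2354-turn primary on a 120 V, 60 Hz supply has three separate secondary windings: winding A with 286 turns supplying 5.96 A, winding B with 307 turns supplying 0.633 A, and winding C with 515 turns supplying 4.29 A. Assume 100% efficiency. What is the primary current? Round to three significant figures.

V_A = 120 × 286/2354 = 14.579 V; V_B = 120 × 307/2354 = 15.650 V; V_C = 120 × 515/2354 = 26.253 V.
P_out = V_A I_A + V_B I_B + V_C I_C = 14.579×5.96 + 15.650×0.633 + 26.253×4.29 = 86.893 + 9.9064 + 112.63 = 209.43 W.
Ideal ⇒ P_in = P_out, so I_p = P_out/V_p = 209.43/120 = 1.75 A.

I_p ≈ 1.75 A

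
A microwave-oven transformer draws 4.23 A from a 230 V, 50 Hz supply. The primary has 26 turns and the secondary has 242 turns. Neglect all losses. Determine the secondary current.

I_s/I_p = N_p/N_s, so I_s = 4.23 × 26/242 = 0.454 A.

I_s ≈ 0.454 A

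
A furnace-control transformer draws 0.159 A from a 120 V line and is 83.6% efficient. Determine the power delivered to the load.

P_out ≈ 16.0 W

P_in = V_p I_p = 120 × 0.159 = 19.080 W.
P_out = η P_in = 0.836 × 19.080 = 16.0 W.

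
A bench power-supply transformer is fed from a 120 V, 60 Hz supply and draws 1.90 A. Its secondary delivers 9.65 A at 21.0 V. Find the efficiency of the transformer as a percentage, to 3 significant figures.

η ≈ 88.9%

P_in = 120 × 1.90 = 228.000 W.
P_out = 21.0 × 9.65 = 202.650 W.
η = P_out/P_in = 202.650/228.000 = 0.889.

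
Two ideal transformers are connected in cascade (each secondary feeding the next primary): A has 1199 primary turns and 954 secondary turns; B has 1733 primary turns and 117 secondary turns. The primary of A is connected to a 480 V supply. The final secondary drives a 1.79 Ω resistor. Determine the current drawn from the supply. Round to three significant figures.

I_supply ≈ 0.774 A

After A: V = 480.00 × 954/1199 = 381.92 V.
After B: V = 381.92 × 117/1733 = 25.784 V.
I_load = 25.784/1.79 = 14.405 A, so P_out = 25.784 × 14.405 = 371.42 W.
All ideal ⇒ P_in = P_out, so I_supply = 371.42/480 = 0.774 A.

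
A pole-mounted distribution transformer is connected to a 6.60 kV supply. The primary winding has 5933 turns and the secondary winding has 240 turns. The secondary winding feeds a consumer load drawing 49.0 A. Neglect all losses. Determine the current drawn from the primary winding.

I_p ≈ 1.98 A

For an ideal transformer I_p N_p = I_s N_s, so I_p = 49.0 × 240/5933 = 1.98 A.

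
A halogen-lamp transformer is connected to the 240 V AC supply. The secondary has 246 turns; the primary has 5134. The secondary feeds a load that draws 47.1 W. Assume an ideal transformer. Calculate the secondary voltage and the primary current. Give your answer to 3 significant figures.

V_s = V_p × N_s/N_p = 240 × 246/5134 = 11.500 V.
I_s = P/V_s = 47.1/11.500 = 4.0957 A.
I_p = I_s × N_s/N_p = 4.0957 × 246/5134 = 0.196 A.

V_s ≈ 11.5 V, I_p ≈ 0.196 A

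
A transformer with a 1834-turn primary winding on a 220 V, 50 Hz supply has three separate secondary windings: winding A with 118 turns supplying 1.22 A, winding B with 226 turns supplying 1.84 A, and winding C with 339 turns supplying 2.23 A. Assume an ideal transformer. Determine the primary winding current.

V_A = 220 × 118/1834 = 14.155 V; V_B = 220 × 226/1834 = 27.110 V; V_C = 220 × 339/1834 = 40.665 V.
P_out = V_A I_A + V_B I_B + V_C I_C = 14.155×1.22 + 27.110×1.84 + 40.665×2.23 = 17.269 + 49.883 + 90.683 = 157.84 W.
Ideal ⇒ P_in = P_out, so I_p = P_out/V_p = 157.84/220 = 0.717 A.

I_p ≈ 0.717 A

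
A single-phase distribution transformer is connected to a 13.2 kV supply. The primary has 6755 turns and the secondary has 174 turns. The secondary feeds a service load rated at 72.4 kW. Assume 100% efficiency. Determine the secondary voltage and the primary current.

V_s = V_p × N_s/N_p = 13200 × 174/6755 = 340.01 V.
I_s = P/V_s = 72400/340.01 = 212.93 A.
I_p = I_s × N_s/N_p = 212.93 × 174/6755 = 5.48 A.

V_s ≈ 340 V, I_p ≈ 5.48 A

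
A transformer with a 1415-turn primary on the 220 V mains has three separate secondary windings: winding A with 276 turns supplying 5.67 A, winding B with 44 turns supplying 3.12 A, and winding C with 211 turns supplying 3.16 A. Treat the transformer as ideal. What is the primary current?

V_A = 220 × 276/1415 = 42.912 V; V_B = 220 × 44/1415 = 6.8410 V; V_C = 220 × 211/1415 = 32.806 V.
P_out = V_A I_A + V_B I_B + V_C I_C = 42.912×5.67 + 6.8410×3.12 + 32.806×3.16 = 243.31 + 21.344 + 103.67 = 368.32 W.
Ideal ⇒ P_in = P_out, so I_p = P_out/V_p = 368.32/220 = 1.67 A.

I_p ≈ 1.67 A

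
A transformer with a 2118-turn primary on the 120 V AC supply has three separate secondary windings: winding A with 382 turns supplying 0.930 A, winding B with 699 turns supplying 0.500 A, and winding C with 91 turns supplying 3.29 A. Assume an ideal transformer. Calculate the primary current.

I_p ≈ 0.474 A

V_A = 120 × 382/2118 = 21.643 V; V_B = 120 × 699/2118 = 39.603 V; V_C = 120 × 91/2118 = 5.1558 V.
P_out = V_A I_A + V_B I_B + V_C I_C = 21.643×0.930 + 39.603×0.500 + 5.1558×3.29 = 20.128 + 19.802 + 16.963 = 56.892 W.
Ideal ⇒ P_in = P_out, so I_p = P_out/V_p = 56.892/120 = 0.474 A.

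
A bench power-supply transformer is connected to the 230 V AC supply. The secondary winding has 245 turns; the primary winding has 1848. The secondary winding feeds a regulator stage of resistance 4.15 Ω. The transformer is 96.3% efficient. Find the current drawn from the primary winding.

I_p ≈ 1.01 A

V_s = 230 × 245/1848 = 30.492 V.
I_s = V_s/R = 30.492/4.15 = 7.3476 A.
P_out = V_s I_s = 30.492 × 7.3476 = 224.05 W.
P_in = P_out/η = 224.05/0.963 = 232.65 W.
I_p = P_in/V_p = 232.65/230 = 1.01 A.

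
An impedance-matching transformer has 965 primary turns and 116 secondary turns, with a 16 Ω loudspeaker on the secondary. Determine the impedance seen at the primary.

Z_p = (N_p/N_s)² × Z_s = (965/116)² × 16 = 1110 Ω.

Z_p ≈ 1110 Ω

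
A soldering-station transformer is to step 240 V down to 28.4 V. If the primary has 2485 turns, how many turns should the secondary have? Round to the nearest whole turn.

N_s = 294 turns

N_s/N_p = V_s/V_p, so N_s = 2485 × 28.4/240 = 294.1 ≈ 294 turns.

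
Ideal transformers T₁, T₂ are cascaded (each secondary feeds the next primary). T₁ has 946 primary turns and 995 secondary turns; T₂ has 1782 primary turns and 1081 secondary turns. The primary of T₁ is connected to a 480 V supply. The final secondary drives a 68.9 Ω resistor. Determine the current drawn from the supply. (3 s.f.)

I_supply ≈ 2.84 A

Secondary of T₁: V = 480.00 × 995/946 = 504.86 V.
Secondary of T₂: V = 504.86 × 1081/1782 = 306.26 V.
I_load = 306.26/68.9 = 4.4450 A, so P_out = 306.26 × 4.4450 = 1361.3 W.
All ideal ⇒ P_in = P_out, so I_supply = 1361.3/480 = 2.84 A.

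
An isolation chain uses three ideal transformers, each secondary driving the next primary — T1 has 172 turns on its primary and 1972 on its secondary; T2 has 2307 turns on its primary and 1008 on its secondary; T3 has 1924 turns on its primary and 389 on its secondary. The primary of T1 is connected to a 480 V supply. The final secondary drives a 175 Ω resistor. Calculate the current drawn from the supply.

After T1: V = 480.00 × 1972/172 = 5503.3 V.
After T2: V = 5503.3 × 1008/2307 = 2404.5 V.
After T3: V = 2404.5 × 389/1924 = 486.16 V.
I_load = 486.16/175 = 2.7780 A, so P_out = 486.16 × 2.7780 = 1350.6 W.
All ideal ⇒ P_in = P_out, so I_supply = 1350.6/480 = 2.81 A.

I_supply ≈ 2.81 A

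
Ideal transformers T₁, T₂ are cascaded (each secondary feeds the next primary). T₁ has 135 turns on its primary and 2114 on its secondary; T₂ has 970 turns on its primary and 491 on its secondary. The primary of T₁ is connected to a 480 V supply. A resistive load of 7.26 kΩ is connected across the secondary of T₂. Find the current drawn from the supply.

I_supply ≈ 4.15 A

Secondary of T₁: V = 480.00 × 2114/135 = 7516.4 V.
Secondary of T₂: V = 7516.4 × 491/970 = 3804.7 V.
I_load = 3804.7/7260 = 0.52407 A, so P_out = 3804.7 × 0.52407 = 1993.9 W.
All ideal ⇒ P_in = P_out, so I_supply = 1993.9/480 = 4.15 A.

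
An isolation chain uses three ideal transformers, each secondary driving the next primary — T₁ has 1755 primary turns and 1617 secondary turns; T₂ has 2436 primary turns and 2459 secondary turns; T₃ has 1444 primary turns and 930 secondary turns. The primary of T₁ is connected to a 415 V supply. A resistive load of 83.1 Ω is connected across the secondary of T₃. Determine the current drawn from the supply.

I_supply ≈ 1.79 A

Secondary of T₁: V = 415.00 × 1617/1755 = 382.37 V.
Secondary of T₂: V = 382.37 × 2459/2436 = 385.98 V.
Secondary of T₃: V = 385.98 × 930/1444 = 248.59 V.
I_load = 248.59/83.1 = 2.9914 A, so P_out = 248.59 × 2.9914 = 743.63 W.
All ideal ⇒ P_in = P_out, so I_supply = 743.63/415 = 1.79 A.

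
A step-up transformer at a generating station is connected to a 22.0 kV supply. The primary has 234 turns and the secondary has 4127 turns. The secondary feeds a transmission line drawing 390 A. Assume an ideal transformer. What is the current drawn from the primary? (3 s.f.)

I_p ≈ 6880 A

For an ideal transformer I_p N_p = I_s N_s, so I_p = 390 × 4127/234 = 6880 A.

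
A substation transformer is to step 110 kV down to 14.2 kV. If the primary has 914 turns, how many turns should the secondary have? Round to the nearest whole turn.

N_s/N_p = V_s/V_p, so N_s = 914 × 14200/110000 = 118.0 ≈ 118 turns.

N_s = 118 turns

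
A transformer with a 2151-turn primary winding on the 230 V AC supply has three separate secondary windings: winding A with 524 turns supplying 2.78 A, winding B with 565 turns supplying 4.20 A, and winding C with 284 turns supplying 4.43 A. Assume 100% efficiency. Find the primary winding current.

I_p ≈ 2.37 A

V_A = 230 × 524/2151 = 56.030 V; V_B = 230 × 565/2151 = 60.414 V; V_C = 230 × 284/2151 = 30.367 V.
P_out = V_A I_A + V_B I_B + V_C I_C = 56.030×2.78 + 60.414×4.20 + 30.367×4.43 = 155.76 + 253.74 + 134.53 = 544.03 W.
Ideal ⇒ P_in = P_out, so I_p = P_out/V_p = 544.03/230 = 2.37 A.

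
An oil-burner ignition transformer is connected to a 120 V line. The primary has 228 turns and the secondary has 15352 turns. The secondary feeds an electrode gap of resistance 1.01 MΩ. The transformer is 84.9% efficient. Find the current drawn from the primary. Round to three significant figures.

V_s = 120 × 15352/228 = 8080.0 V.
I_s = V_s/R = 8080.0/(1.01×10^6) = 0.0080000 A.
P_out = V_s I_s = 8080.0 × 0.0080000 = 64.640 W.
P_in = P_out/η = 64.640/0.849 = 76.137 W.
I_p = P_in/V_p = 76.137/120 = 0.634 A.

I_p ≈ 0.634 A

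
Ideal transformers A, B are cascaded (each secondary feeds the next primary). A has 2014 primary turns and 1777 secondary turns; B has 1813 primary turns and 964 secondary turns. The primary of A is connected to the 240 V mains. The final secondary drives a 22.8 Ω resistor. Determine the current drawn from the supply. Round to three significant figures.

I_supply ≈ 2.32 A

After A: V = 240.00 × 1777/2014 = 211.76 V.
After B: V = 211.76 × 964/1813 = 112.59 V.
I_load = 112.59/22.8 = 4.9384 A, so P_out = 112.59 × 4.9384 = 556.03 W.
All ideal ⇒ P_in = P_out, so I_supply = 556.03/240 = 2.32 A.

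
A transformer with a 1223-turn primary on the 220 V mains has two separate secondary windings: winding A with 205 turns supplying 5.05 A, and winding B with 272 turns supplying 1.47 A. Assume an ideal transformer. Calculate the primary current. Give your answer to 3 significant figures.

V_A = 220 × 205/1223 = 36.877 V; V_B = 220 × 272/1223 = 48.929 V.
P_out = V_A I_A + V_B I_B = 36.877×5.05 + 48.929×1.47 = 186.23 + 71.925 = 258.15 W.
Ideal ⇒ P_in = P_out, so I_p = P_out/V_p = 258.15/220 = 1.17 A.

I_p ≈ 1.17 A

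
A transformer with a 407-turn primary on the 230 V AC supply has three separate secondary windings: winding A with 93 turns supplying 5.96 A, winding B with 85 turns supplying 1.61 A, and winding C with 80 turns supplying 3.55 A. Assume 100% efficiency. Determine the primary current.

V_A = 230 × 93/407 = 52.555 V; V_B = 230 × 85/407 = 48.034 V; V_C = 230 × 80/407 = 45.209 V.
P_out = V_A I_A + V_B I_B + V_C I_C = 52.555×5.96 + 48.034×1.61 + 45.209×3.55 = 313.23 + 77.335 + 160.49 = 551.06 W.
Ideal ⇒ P_in = P_out, so I_p = P_out/V_p = 551.06/230 = 2.40 A.

I_p ≈ 2.40 A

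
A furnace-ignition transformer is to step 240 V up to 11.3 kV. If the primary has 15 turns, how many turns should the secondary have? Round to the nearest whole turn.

N_s/N_p = V_s/V_p, so N_s = 15 × 11300/240 = 706.2 ≈ 706 turns.

N_s = 706 turns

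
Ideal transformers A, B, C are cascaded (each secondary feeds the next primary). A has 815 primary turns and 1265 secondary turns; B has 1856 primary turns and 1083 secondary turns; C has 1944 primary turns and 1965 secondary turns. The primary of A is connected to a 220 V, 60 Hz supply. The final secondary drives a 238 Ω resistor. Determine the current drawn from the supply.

I_supply ≈ 0.775 A

After A: V = 220.00 × 1265/815 = 341.47 V.
After B: V = 341.47 × 1083/1856 = 199.25 V.
After C: V = 199.25 × 1965/1944 = 201.41 V.
I_load = 201.41/238 = 0.84624 A, so P_out = 201.41 × 0.84624 = 170.44 W.
All ideal ⇒ P_in = P_out, so I_supply = 170.44/220 = 0.775 A.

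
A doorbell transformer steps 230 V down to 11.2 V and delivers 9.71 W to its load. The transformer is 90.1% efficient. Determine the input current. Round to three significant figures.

P_in = P_out/η = 9.71/0.901 = 10.777 W.
I_in = P_in/V_in = 10.777/230 = 0.0469 A.

I_in ≈ 0.0469 A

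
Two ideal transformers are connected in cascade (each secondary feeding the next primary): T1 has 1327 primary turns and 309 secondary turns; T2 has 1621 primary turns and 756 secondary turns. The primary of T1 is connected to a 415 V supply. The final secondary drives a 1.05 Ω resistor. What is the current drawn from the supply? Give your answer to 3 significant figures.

I_supply ≈ 4.66 A

After T1: V = 415.00 × 309/1327 = 96.635 V.
After T2: V = 96.635 × 756/1621 = 45.069 V.
I_load = 45.069/1.05 = 42.923 A, so P_out = 45.069 × 42.923 = 1934.5 W.
All ideal ⇒ P_in = P_out, so I_supply = 1934.5/415 = 4.66 A.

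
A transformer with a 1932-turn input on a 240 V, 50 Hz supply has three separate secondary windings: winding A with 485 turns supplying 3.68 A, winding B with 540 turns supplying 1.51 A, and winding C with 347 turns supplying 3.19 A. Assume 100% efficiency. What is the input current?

V_A = 240 × 485/1932 = 60.248 V; V_B = 240 × 540/1932 = 67.081 V; V_C = 240 × 347/1932 = 43.106 V.
P_out = V_A I_A + V_B I_B + V_C I_C = 60.248×3.68 + 67.081×1.51 + 43.106×3.19 = 221.71 + 101.29 + 137.51 = 460.51 W.
Ideal ⇒ P_in = P_out, so I_in = P_out/V_in = 460.51/240 = 1.92 A.

I_in ≈ 1.92 A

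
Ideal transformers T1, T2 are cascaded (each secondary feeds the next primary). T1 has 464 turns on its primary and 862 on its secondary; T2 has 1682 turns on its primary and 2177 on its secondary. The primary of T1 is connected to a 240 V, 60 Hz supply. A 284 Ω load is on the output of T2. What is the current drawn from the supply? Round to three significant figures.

I_supply ≈ 4.89 A

After T1: V = 240.00 × 862/464 = 445.86 V.
After T2: V = 445.86 × 2177/1682 = 577.08 V.
I_load = 577.08/284 = 2.0320 A, so P_out = 577.08 × 2.0320 = 1172.6 W.
All ideal ⇒ P_in = P_out, so I_supply = 1172.6/240 = 4.89 A.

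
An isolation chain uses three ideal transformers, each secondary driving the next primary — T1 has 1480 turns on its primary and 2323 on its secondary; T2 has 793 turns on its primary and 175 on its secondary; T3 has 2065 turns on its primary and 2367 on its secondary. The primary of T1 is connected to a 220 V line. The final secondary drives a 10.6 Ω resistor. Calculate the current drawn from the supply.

Secondary of T1: V = 220.00 × 2323/1480 = 345.31 V.
Secondary of T2: V = 345.31 × 175/793 = 76.204 V.
Secondary of T3: V = 76.204 × 2367/2065 = 87.348 V.
I_load = 87.348/10.6 = 8.2404 A, so P_out = 87.348 × 8.2404 = 719.78 W.
All ideal ⇒ P_in = P_out, so I_supply = 719.78/220 = 3.27 A.

I_supply ≈ 3.27 A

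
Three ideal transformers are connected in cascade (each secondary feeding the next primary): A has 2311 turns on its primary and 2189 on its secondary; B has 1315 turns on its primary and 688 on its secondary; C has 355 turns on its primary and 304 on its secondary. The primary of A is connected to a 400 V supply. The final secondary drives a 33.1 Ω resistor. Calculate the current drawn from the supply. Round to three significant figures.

I_supply ≈ 2.18 A

Secondary of A: V = 400.00 × 2189/2311 = 378.88 V.
Secondary of B: V = 378.88 × 688/1315 = 198.23 V.
Secondary of C: V = 198.23 × 304/355 = 169.75 V.
I_load = 169.75/33.1 = 5.1284 A, so P_out = 169.75 × 5.1284 = 870.56 W.
All ideal ⇒ P_in = P_out, so I_supply = 870.56/400 = 2.18 A.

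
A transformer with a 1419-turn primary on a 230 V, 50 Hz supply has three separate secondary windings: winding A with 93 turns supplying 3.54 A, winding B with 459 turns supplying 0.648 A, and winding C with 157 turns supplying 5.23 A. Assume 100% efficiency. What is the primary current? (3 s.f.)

V_A = 230 × 93/1419 = 15.074 V; V_B = 230 × 459/1419 = 74.397 V; V_C = 230 × 157/1419 = 25.447 V.
P_out = V_A I_A + V_B I_B + V_C I_C = 15.074×3.54 + 74.397×0.648 + 25.447×5.23 = 53.362 + 48.210 + 133.09 = 234.66 W.
Ideal ⇒ P_in = P_out, so I_p = P_out/V_p = 234.66/230 = 1.02 A.

I_p ≈ 1.02 A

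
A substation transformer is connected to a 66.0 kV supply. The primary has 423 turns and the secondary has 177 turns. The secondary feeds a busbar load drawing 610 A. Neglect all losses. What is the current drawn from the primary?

For an ideal transformer I_p N_p = I_s N_s, so I_p = 610 × 177/423 = 255 A.

I_p ≈ 255 A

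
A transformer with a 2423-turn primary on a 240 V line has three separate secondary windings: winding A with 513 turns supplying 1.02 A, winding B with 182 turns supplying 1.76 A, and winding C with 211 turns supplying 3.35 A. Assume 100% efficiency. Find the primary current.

I_p ≈ 0.640 A

V_A = 240 × 513/2423 = 50.813 V; V_B = 240 × 182/2423 = 18.027 V; V_C = 240 × 211/2423 = 20.900 V.
P_out = V_A I_A + V_B I_B + V_C I_C = 50.813×1.02 + 18.027×1.76 + 20.900×3.35 = 51.829 + 31.728 + 70.014 = 153.57 W.
Ideal ⇒ P_in = P_out, so I_p = P_out/V_p = 153.57/240 = 0.640 A.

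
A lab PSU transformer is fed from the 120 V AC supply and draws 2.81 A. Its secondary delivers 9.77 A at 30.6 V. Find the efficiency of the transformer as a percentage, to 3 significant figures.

P_in = 120 × 2.81 = 337.200 W.
P_out = 30.6 × 9.77 = 298.962 W.
η = P_out/P_in = 298.962/337.200 = 0.887.

η ≈ 88.7%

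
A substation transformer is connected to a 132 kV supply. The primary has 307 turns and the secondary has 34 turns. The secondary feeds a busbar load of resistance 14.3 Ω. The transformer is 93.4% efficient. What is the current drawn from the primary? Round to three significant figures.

I_p ≈ 121 A

V_s = 132000 × 34/307 = 14619 V.
I_s = V_s/R = 14619/14.3 = 1022.3 A.
P_out = V_s I_s = 14619 × 1022.3 = 1.4945×10^7 W.
P_in = P_out/η = 1.4945×10^7/0.934 = 1.6001×10^7 W.
I_p = P_in/V_p = 1.6001×10^7/132000 = 121 A.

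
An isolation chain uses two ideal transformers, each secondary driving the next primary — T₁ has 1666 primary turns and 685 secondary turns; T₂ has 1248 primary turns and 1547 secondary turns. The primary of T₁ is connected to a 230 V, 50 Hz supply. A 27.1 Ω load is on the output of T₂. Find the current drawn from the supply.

Secondary of T₁: V = 230.00 × 685/1666 = 94.568 V.
Secondary of T₂: V = 94.568 × 1547/1248 = 117.22 V.
I_load = 117.22/27.1 = 4.3256 A, so P_out = 117.22 × 4.3256 = 507.07 W.
All ideal ⇒ P_in = P_out, so I_supply = 507.07/230 = 2.20 A.

I_supply ≈ 2.20 A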